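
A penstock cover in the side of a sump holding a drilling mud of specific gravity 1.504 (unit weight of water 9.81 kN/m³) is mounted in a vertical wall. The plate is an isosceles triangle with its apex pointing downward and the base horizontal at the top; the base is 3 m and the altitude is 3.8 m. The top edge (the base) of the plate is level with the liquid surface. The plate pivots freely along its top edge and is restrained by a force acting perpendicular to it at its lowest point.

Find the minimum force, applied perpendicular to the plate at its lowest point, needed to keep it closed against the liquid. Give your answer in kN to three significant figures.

P ≈ 53.3 kN

γ = 1.504 × 9.81 = 14.75424 kN/m³.
With the apex down, the centroid sits h/3 = 3.8/3 = 1.26667 m below the base (the top edge), so the centroid depth is h_c = 1.26667 m.
A = ½ × 3 × 3.8 = 5.7 m².
Resultant F = γ·h_c·A = 14.75424 × 1.26667 × 5.7 = 106.526 kN.
I_c = b·h³/36 = 3 × 3.8³/36 = 4.57267 m⁴.
Centre of pressure: y_p = y_c + I_c/(y_c·A) = 1.26667 + 4.57267/(1.26667 × 5.7) = 1.26667 + 0.633332 = 1.9 m along the plane.
The resultant acts 1.26667 + 0.633332 = 1.9 m (along the plate) below the hinge at the top edge, so the moment about the hinge is M = F × 1.9 = 106.526 × 1.9 = 202.399 kN·m.
A normal force at the bottom, 3.8 m from the hinge, must supply this moment: P = 202.399/3.8 = 53.2629 kN.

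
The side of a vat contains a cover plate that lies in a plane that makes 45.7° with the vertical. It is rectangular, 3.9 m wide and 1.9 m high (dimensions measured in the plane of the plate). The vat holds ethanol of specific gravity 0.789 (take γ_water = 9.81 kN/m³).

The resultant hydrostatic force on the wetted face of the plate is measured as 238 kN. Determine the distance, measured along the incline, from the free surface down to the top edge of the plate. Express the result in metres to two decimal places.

y_top ≈ 4.99 m

γ = 0.789 × 9.81 = 7.74009 kN/m³.
A = 3.9 × 1.9 = 7.41 m².
From F = γ·h_c·A, the centroid depth is h_c = 238/(7.74009 × 7.41) = 4.14966 m.
The plate makes 45.7° with the vertical, i.e. θ = 90° − 45.7° = 44.3° to the horizontal. Measuring y along the incline from the free-surface line, vertical depth h = y·sinθ with sinθ = 0.698415.
Along the incline, y_c = h_c/sinθ = 4.14966/0.698415 = 5.94154 m.
The centroid lies 1.9/2 = 0.95 m below the top edge, so the top edge sits at y_top = 5.94154 − 0.95 = 4.99154 m along the incline.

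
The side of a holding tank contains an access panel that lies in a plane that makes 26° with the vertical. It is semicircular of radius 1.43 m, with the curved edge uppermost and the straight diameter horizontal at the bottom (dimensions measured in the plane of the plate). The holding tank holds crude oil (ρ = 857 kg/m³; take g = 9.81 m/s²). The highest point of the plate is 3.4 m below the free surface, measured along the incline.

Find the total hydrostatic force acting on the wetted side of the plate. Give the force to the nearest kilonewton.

F ≈ 103 kN

γ = ρg = 857 × 9.81 / 1000 = 8.40717 kN/m³.
The plate makes 26° with the vertical, i.e. θ = 90° − 26° = 64° to the horizontal. Measuring y along the incline from the free-surface line, vertical depth h = y·sinθ with sinθ = 0.898794.
The centroid lies 4r/(3π) = 0.606911 m above the diameter, so r − 4r/(3π) = 1.43 − 0.606911 = 0.823089 m below the topmost point, so y_c = 3.4 + 0.823089 = 4.22309 m and h_c = 4.22309 × 0.898794 = 3.79569 m.
A = πr²/2 = π × 1.43²/2 = 3.21212 m².
Resultant F = γ·h_c·A = 8.40717 × 3.79569 × 3.21212 = 102.502 kN.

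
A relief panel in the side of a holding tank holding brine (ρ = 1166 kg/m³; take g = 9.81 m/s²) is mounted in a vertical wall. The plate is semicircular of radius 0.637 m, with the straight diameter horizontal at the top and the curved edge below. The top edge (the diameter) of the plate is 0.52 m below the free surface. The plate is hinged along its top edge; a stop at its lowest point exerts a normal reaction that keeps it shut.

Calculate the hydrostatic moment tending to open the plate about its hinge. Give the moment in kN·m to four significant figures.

γ = ρg = 1166 × 9.81 / 1000 = 11.43846 kN/m³.
The centroid of a semicircle lies 4r/(3π) = 0.270351 m from the diameter, here below the top edge, so the centroid depth is h_c = 0.52 + 0.270351 = 0.790351 m.
A = πr²/2 = π × 0.637²/2 = 0.63738 m².
Resultant F = γ·h_c·A = 11.43846 × 0.790351 × 0.63738 = 5.76217 kN.
I_c = (π/8 − 8/(9π))·r⁴ = 0.109757 × 0.637⁴ = 0.0180713 m⁴.
Centre of pressure: y_p = y_c + I_c/(y_c·A) = 0.790351 + 0.0180713/(0.790351 × 0.63738) = 0.790351 + 0.0358733 = 0.826224 m along the plane.
The resultant acts 0.270351 + 0.0358733 = 0.306224 m (along the plate) below the hinge at the top edge, so the moment about the hinge is M = F × 0.306224 = 5.76217 × 0.306224 = 1.76451 kN·m.

M ≈ 1.765 kN·m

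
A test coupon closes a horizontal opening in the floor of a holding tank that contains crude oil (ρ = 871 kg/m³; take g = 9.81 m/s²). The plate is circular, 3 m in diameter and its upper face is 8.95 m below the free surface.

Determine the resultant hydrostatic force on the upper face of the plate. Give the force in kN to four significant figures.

F ≈ 540.6 kN

γ = ρg = 871 × 9.81 / 1000 = 8.54451 kN/m³.
The plate is horizontal, so pressure is uniform at p = γ·h = 8.54451 × 8.95 = 76.4734 kN/m².
A = π(1.5)² = 7.06858 m².
F = p·A = 76.4734 × 7.06858 = 540.558 kN.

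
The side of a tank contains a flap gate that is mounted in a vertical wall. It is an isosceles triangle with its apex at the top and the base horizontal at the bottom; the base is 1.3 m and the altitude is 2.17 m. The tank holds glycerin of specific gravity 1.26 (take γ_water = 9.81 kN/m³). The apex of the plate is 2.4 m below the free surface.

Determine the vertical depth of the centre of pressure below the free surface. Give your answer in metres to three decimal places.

h_p = 3.915 m

γ = 1.26 × 9.81 = 12.3606 kN/m³.
With the apex up, the centroid sits 2h/3 = 2 × 2.17/3 = 1.44667 m below the apex, so the centroid depth is h_c = 2.4 + 1.44667 = 3.84667 m.
A = ½ × 1.3 × 2.17 = 1.4105 m².
Resultant F = γ·h_c·A = 12.3606 × 3.84667 × 1.4105 = 67.0653 kN.
I_c = b·h³/36 = 1.3 × 2.17³/36 = 0.368995 m⁴.
Centre of pressure: y_p = y_c + I_c/(y_c·A) = 3.84667 + 0.368995/(3.84667 × 1.4105) = 3.84667 + 0.0680084 = 3.91468 m along the plane.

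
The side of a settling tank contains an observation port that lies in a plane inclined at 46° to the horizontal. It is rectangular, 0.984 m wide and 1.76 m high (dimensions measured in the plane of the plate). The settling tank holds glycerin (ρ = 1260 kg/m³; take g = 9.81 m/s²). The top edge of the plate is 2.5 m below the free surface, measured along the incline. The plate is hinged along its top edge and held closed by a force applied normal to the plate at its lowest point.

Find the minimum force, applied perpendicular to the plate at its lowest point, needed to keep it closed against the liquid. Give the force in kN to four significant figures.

γ = ρg = 1260 × 9.81 / 1000 = 12.3606 kN/m³.
Let θ = 46° be the plate's angle to the horizontal; measure y along the incline from where the plane meets the free surface. Vertical depth h = y·sinθ with sinθ = 0.719340.
The centroid lies 1.76/2 = 0.88 m below the top edge, so y_c = 2.5 + 0.88 = 3.38 m and h_c = 3.38 × 0.719340 = 2.43137 m.
A = 0.984 × 1.76 = 1.73184 m².
Resultant F = γ·h_c·A = 12.3606 × 2.43137 × 1.73184 = 52.0473 kN.
I_c = b·h³/12 = 0.984 × 1.76³/12 = 0.447046 m⁴.
Centre of pressure: y_p = y_c + I_c/(y_c·A) = 3.38 + 0.447046/(3.38 × 1.73184) = 3.38 + 0.0763709 = 3.45637 m along the plane.
The resultant acts 0.88 + 0.0763709 = 0.956371 m (along the plate) below the hinge at the top edge, so the moment about the hinge is M = F × 0.956371 = 52.0473 × 0.956371 = 49.7765 kN·m.
A normal force at the bottom, 1.76 m from the hinge, must supply this moment: P = 49.7765/1.76 = 28.2821 kN.

P ≈ 28.28 kN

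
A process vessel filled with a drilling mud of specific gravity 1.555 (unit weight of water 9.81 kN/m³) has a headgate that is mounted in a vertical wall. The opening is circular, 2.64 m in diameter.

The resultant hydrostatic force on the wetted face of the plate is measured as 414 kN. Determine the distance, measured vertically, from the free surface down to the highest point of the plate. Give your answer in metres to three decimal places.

γ = 1.555 × 9.81 = 15.25455 kN/m³.
A = π(1.32)² = 5.47391 m².
From F = γ·h_c·A, the centroid depth is h_c = 414/(15.25455 × 5.47391) = 4.95796 m.
The centroid is at the centre, 1.32 m below the top of the plate, so the highest point sits at h_top = 4.95796 − 1.32 = 3.63796 m below the surface.

d_top ≈ 3.638 m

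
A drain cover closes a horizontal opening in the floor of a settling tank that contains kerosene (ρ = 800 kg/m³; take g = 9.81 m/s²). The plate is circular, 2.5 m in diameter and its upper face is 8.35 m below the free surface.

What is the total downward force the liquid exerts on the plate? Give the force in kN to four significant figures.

γ = ρg = 800 × 9.81 / 1000 = 7.848 kN/m³.
The plate is horizontal, so pressure is uniform at p = γ·h = 7.848 × 8.35 = 65.5308 kN/m².
A = π(1.25)² = 4.90874 m².
F = p·A = 65.5308 × 4.90874 = 321.674 kN.

F ≈ 321.7 kN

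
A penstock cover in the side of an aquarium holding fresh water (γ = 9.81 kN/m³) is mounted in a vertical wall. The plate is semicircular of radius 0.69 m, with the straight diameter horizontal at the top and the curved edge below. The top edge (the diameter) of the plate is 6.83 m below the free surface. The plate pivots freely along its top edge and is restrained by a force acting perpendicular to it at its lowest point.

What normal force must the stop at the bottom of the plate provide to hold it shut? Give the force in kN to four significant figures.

γ = 9.81 kN/m³.
The centroid of a semicircle lies 4r/(3π) = 0.292845 m from the diameter, here below the top edge, so the centroid depth is h_c = 6.83 + 0.292845 = 7.12284 m.
A = πr²/2 = π × 0.69²/2 = 0.747856 m².
Resultant F = γ·h_c·A = 9.81 × 7.12284 × 0.747856 = 52.2565 kN.
I_c = (π/8 − 8/(9π))·r⁴ = 0.109757 × 0.69⁴ = 0.0248788 m⁴.
Centre of pressure: y_p = y_c + I_c/(y_c·A) = 7.12284 + 0.0248788/(7.12284 × 0.747856) = 7.12284 + 0.00467044 = 7.12751 m along the plane.
The resultant acts 0.292845 + 0.00467044 = 0.297515 m (along the plate) below the hinge at the top edge, so the moment about the hinge is M = F × 0.297515 = 52.2565 × 0.297515 = 15.5471 kN·m.
A normal force at the bottom, 0.69 m from the hinge, must supply this moment: P = 15.5471/0.69 = 22.532 kN.

P ≈ 22.53 kN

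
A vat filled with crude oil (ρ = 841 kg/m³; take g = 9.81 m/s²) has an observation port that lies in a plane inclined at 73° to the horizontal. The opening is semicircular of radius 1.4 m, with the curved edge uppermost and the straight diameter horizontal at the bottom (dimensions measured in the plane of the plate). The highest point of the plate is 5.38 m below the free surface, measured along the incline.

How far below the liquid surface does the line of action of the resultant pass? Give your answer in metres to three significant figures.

γ = ρg = 841 × 9.81 / 1000 = 8.25021 kN/m³.
Let θ = 73° be the plate's angle to the horizontal; measure y along the incline from where the plane meets the free surface. Vertical depth h = y·sinθ with sinθ = 0.956305.
The centroid lies 4r/(3π) = 0.594178 m above the diameter, so r − 4r/(3π) = 1.4 − 0.594178 = 0.805822 m below the topmost point, so y_c = 5.38 + 0.805822 = 6.18582 m and h_c = 6.18582 × 0.956305 = 5.91553 m.
A = πr²/2 = π × 1.4²/2 = 3.07876 m².
Resultant F = γ·h_c·A = 8.25021 × 5.91553 × 3.07876 = 150.257 kN.
I_c = (π/8 − 8/(9π))·r⁴ = 0.109757 × 1.4⁴ = 0.421642 m⁴.
Centre of pressure: y_p = y_c + I_c/(y_c·A) = 6.18582 + 0.421642/(6.18582 × 3.07876) = 6.18582 + 0.0221396 = 6.20796 m along the plane.
Vertically, h_p = y_p·sinθ = 6.20796 × 0.956305 = 5.9367 m.

h_p = 5.94 m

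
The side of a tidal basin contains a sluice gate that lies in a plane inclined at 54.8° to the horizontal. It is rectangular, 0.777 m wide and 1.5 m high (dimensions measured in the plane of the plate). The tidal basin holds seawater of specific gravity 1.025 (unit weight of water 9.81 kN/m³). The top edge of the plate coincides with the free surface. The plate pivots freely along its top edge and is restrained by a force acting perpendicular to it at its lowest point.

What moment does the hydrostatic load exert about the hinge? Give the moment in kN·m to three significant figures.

γ = 1.025 × 9.81 = 10.05525 kN/m³.
Let θ = 54.8° be the plate's angle to the horizontal; measure y along the incline from where the plane meets the free surface. Vertical depth h = y·sinθ with sinθ = 0.817145.
The centroid lies 1.5/2 = 0.75 m below the top edge, so y_c = 0.75 m and h_c = 0.75 × 0.817145 = 0.612859 m.
A = 0.777 × 1.5 = 1.1655 m².
Resultant F = γ·h_c·A = 10.05525 × 0.612859 × 1.1655 = 7.18234 kN.
I_c = b·h³/12 = 0.777 × 1.5³/12 = 0.218531 m⁴.
Centre of pressure: y_p = y_c + I_c/(y_c·A) = 0.75 + 0.218531/(0.75 × 1.1655) = 0.75 + 0.25 = 1 m along the plane.
The resultant acts 0.75 + 0.25 = 1 m (along the plate) below the hinge at the top edge, so the moment about the hinge is M = F × 1 = 7.18234 × 1 = 7.18234 kN·m.

M ≈ 7.18 kN·m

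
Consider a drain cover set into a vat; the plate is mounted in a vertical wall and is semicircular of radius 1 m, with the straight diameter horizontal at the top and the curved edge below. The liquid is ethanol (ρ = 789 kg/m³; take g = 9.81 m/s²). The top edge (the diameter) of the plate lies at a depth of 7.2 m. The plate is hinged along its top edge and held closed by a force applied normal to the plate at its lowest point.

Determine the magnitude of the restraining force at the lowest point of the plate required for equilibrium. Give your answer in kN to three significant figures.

γ = ρg = 789 × 9.81 / 1000 = 7.74009 kN/m³.
The centroid of a semicircle lies 4r/(3π) = 0.424413 m from the diameter, here below the top edge, so the centroid depth is h_c = 7.2 + 0.424413 = 7.62441 m.
A = πr²/2 = π × 1²/2 = 1.5708 m².
Resultant F = γ·h_c·A = 7.74009 × 7.62441 × 1.5708 = 92.6986 kN.
I_c = (π/8 − 8/(9π))·r⁴ = 0.109757 × 1⁴ = 0.109757 m⁴.
Centre of pressure: y_p = y_c + I_c/(y_c·A) = 7.62441 + 0.109757/(7.62441 × 1.5708) = 7.62441 + 0.00916442 = 7.63357 m along the plane.
The resultant acts 0.424413 + 0.00916442 = 0.433577 m (along the plate) below the hinge at the top edge, so the moment about the hinge is M = F × 0.433577 = 92.6986 × 0.433577 = 40.192 kN·m.
A normal force at the bottom, 1 m from the hinge, must supply this moment: P = 40.192/1 = 40.192 kN.

P ≈ 40.2 kN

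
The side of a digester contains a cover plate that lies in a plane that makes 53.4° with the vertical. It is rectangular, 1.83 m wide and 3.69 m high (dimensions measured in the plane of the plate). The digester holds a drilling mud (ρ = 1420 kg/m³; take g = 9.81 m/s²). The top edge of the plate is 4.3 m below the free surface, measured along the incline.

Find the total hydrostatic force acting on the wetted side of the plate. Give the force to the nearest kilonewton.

γ = ρg = 1420 × 9.81 / 1000 = 13.9302 kN/m³.
The plate makes 53.4° with the vertical, i.e. θ = 90° − 53.4° = 36.6° to the horizontal. Measuring y along the incline from the free-surface line, vertical depth h = y·sinθ with sinθ = 0.596225.
The centroid lies 3.69/2 = 1.845 m below the top edge, so y_c = 4.3 + 1.845 = 6.145 m and h_c = 6.145 × 0.596225 = 3.6638 m.
A = 1.83 × 3.69 = 6.7527 m².
Resultant F = γ·h_c·A = 13.9302 × 3.6638 × 6.7527 = 344.641 kN.

F ≈ 345 kN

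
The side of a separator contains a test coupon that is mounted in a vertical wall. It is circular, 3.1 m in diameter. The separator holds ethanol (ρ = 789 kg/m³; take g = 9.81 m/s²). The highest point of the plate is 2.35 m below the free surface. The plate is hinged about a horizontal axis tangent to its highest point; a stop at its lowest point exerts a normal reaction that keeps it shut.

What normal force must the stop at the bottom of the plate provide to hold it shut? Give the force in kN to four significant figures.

γ = ρg = 789 × 9.81 / 1000 = 7.74009 kN/m³.
The centroid is at the centre, 1.55 m below the top of the plate, so the centroid depth is h_c = 2.35 + 1.55 = 3.9 m.
A = π(1.55)² = 7.54768 m².
Resultant F = γ·h_c·A = 7.74009 × 3.9 × 7.54768 = 227.837 kN.
I_c = πr⁴/4 = π × 1.55⁴/4 = 4.53332 m⁴.
Centre of pressure: y_p = y_c + I_c/(y_c·A) = 3.9 + 4.53332/(3.9 × 7.54768) = 3.9 + 0.154006 = 4.05401 m along the plane.
The resultant acts 1.55 + 0.154006 = 1.70401 m (along the plate) below the hinge at the top edge, so the moment about the hinge is M = F × 1.70401 = 227.837 × 1.70401 = 388.237 kN·m.
A normal force at the bottom, 3.1 m from the hinge, must supply this moment: P = 388.237/3.1 = 125.238 kN.

P ≈ 125.2 kN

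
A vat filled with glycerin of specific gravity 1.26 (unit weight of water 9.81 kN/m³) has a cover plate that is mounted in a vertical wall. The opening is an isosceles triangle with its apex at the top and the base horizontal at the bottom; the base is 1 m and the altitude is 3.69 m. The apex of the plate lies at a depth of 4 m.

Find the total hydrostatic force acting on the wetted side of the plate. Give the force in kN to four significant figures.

γ = 1.26 × 9.81 = 12.3606 kN/m³.
With the apex up, the centroid sits 2h/3 = 2 × 3.69/3 = 2.46 m below the apex, so the centroid depth is h_c = 4 + 2.46 = 6.46 m.
A = ½ × 1 × 3.69 = 1.845 m².
Resultant F = γ·h_c·A = 12.3606 × 6.46 × 1.845 = 147.322 kN.

F ≈ 147.3 kN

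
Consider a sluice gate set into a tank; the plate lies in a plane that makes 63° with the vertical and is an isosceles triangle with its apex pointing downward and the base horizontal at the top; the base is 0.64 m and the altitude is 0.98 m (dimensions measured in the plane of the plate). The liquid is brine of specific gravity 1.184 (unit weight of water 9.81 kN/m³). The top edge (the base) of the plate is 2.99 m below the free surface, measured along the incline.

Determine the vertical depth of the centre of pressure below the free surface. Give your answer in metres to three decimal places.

γ = 1.184 × 9.81 = 11.61504 kN/m³.
The plate makes 63° with the vertical, i.e. θ = 90° − 63° = 27° to the horizontal. Measuring y along the incline from the free-surface line, vertical depth h = y·sinθ with sinθ = 0.453990.
With the apex down, the centroid sits h/3 = 0.98/3 = 0.326667 m below the base (the top edge), so y_c = 2.99 + 0.326667 = 3.31667 m and h_c = 3.31667 × 0.453990 = 1.50574 m.
A = ½ × 0.64 × 0.98 = 0.3136 m².
Resultant F = γ·h_c·A = 11.61504 × 1.50574 × 0.3136 = 5.48462 kN.
I_c = b·h³/36 = 0.64 × 0.98³/36 = 0.0167323 m⁴.
Centre of pressure: y_p = y_c + I_c/(y_c·A) = 3.31667 + 0.0167323/(3.31667 × 0.3136) = 3.31667 + 0.0160871 = 3.33276 m along the plane.
Vertically, h_p = y_p·sinθ = 3.33276 × 0.453990 = 1.51304 m.

h_p = 1.513 m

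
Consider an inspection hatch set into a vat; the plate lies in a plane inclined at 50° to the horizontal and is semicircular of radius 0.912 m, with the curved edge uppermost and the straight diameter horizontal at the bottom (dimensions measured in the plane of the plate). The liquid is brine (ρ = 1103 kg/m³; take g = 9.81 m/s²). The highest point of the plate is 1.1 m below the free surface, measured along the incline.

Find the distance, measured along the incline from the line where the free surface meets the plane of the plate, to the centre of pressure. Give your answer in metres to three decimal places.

γ = ρg = 1103 × 9.81 / 1000 = 10.82043 kN/m³.
Let θ = 50° be the plate's angle to the horizontal; measure y along the incline from where the plane meets the free surface. Vertical depth h = y·sinθ with sinθ = 0.766044.
The centroid lies 4r/(3π) = 0.387065 m above the diameter, so r − 4r/(3π) = 0.912 − 0.387065 = 0.524935 m below the topmost point, so y_c = 1.1 + 0.524935 = 1.62494 m and h_c = 1.62494 × 0.766044 = 1.24478 m.
A = πr²/2 = π × 0.912²/2 = 1.3065 m².
Resultant F = γ·h_c·A = 10.82043 × 1.24478 × 1.3065 = 17.5973 kN.
I_c = (π/8 − 8/(9π))·r⁴ = 0.109757 × 0.912⁴ = 0.0759297 m⁴.
Centre of pressure: y_p = y_c + I_c/(y_c·A) = 1.62494 + 0.0759297/(1.62494 × 1.3065) = 1.62494 + 0.0357656 = 1.66071 m along the plane.

y_p = 1.661 m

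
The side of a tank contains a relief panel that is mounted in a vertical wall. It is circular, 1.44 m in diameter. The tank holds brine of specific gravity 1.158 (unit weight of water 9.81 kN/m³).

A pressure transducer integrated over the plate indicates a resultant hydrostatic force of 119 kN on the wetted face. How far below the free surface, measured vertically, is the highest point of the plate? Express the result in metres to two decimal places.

d_top ≈ 5.71 m

γ = 1.158 × 9.81 = 11.35998 kN/m³.
A = π(0.72)² = 1.6286 m².
From F = γ·h_c·A, the centroid depth is h_c = 119/(11.35998 × 1.6286) = 6.43213 m.
The centroid is at the centre, 0.72 m below the top of the plate, so the highest point sits at h_top = 6.43213 − 0.72 = 5.71213 m below the surface.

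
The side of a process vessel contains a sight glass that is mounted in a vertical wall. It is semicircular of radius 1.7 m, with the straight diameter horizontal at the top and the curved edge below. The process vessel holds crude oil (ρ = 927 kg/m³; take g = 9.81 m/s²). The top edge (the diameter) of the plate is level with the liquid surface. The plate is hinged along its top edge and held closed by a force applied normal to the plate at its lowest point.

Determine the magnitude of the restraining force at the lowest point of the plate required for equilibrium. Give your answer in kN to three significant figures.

P ≈ 17.5 kN

γ = ρg = 927 × 9.81 / 1000 = 9.09387 kN/m³.
The centroid of a semicircle lies 4r/(3π) = 0.721502 m from the diameter, here below the top edge, so the centroid depth is h_c = 0.721502 m.
A = πr²/2 = π × 1.7²/2 = 4.5396 m².
Resultant F = γ·h_c·A = 9.09387 × 0.721502 × 4.5396 = 29.7854 kN.
I_c = (π/8 − 8/(9π))·r⁴ = 0.109757 × 1.7⁴ = 0.916701 m⁴.
Centre of pressure: y_p = y_c + I_c/(y_c·A) = 0.721502 + 0.916701/(0.721502 × 4.5396) = 0.721502 + 0.27988 = 1.00138 m along the plane.
The resultant acts 0.721502 + 0.27988 = 1.00138 m (along the plate) below the hinge at the top edge, so the moment about the hinge is M = F × 1.00138 = 29.7854 × 1.00138 = 29.8265 kN·m.
A normal force at the bottom, 1.7 m from the hinge, must supply this moment: P = 29.8265/1.7 = 17.545 kN.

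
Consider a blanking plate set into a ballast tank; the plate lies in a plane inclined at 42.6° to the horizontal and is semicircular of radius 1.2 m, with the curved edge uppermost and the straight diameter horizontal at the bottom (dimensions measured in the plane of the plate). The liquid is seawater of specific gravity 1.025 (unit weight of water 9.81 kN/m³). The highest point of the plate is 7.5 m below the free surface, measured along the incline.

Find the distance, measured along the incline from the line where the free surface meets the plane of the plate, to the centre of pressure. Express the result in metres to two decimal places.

y_p = 8.20 m

γ = 1.025 × 9.81 = 10.05525 kN/m³.
Let θ = 42.6° be the plate's angle to the horizontal; measure y along the incline from where the plane meets the free surface. Vertical depth h = y·sinθ with sinθ = 0.676876.
The centroid lies 4r/(3π) = 0.509296 m above the diameter, so r − 4r/(3π) = 1.2 − 0.509296 = 0.690704 m below the topmost point, so y_c = 7.5 + 0.690704 = 8.1907 m and h_c = 8.1907 × 0.676876 = 5.54409 m.
A = πr²/2 = π × 1.2²/2 = 2.26195 m².
Resultant F = γ·h_c·A = 10.05525 × 5.54409 × 2.26195 = 126.097 kN.
I_c = (π/8 − 8/(9π))·r⁴ = 0.109757 × 1.2⁴ = 0.227592 m⁴.
Centre of pressure: y_p = y_c + I_c/(y_c·A) = 8.1907 + 0.227592/(8.1907 × 2.26195) = 8.1907 + 0.0122844 = 8.20298 m along the plane.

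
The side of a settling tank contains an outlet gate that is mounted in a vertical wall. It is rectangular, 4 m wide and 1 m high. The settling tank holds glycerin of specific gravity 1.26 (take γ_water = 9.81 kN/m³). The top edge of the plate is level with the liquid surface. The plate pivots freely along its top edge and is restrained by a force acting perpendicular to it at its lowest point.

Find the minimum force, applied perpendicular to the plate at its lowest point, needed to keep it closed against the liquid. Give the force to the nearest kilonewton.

P ≈ 16 kN

γ = 1.26 × 9.81 = 12.3606 kN/m³.
The centroid lies 1/2 = 0.5 m below the top edge, so the centroid depth is h_c = 0.5 m.
A = 4 × 1 = 4 m².
Resultant F = γ·h_c·A = 12.3606 × 0.5 × 4 = 24.7212 kN.
I_c = b·h³/12 = 4 × 1³/12 = 0.333333 m⁴.
Centre of pressure: y_p = y_c + I_c/(y_c·A) = 0.5 + 0.333333/(0.5 × 4) = 0.5 + 0.166666 = 0.666666 m along the plane.
The resultant acts 0.5 + 0.166666 = 0.666666 m (along the plate) below the hinge at the top edge, so the moment about the hinge is M = F × 0.666666 = 24.7212 × 0.666666 = 16.4808 kN·m.
A normal force at the bottom, 1 m from the hinge, must supply this moment: P = 16.4808/1 = 16.4808 kN.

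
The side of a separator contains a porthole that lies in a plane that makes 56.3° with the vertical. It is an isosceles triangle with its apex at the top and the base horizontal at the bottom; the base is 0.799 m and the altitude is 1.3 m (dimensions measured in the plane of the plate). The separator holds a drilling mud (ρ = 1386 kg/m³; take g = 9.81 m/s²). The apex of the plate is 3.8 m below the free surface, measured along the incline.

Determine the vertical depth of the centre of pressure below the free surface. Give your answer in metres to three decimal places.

γ = ρg = 1386 × 9.81 / 1000 = 13.59666 kN/m³.
The plate makes 56.3° with the vertical, i.e. θ = 90° − 56.3° = 33.7° to the horizontal. Measuring y along the incline from the free-surface line, vertical depth h = y·sinθ with sinθ = 0.554844.
With the apex up, the centroid sits 2h/3 = 2 × 1.3/3 = 0.866667 m below the apex, so y_c = 3.8 + 0.866667 = 4.66667 m and h_c = 4.66667 × 0.554844 = 2.58927 m.
A = ½ × 0.799 × 1.3 = 0.51935 m².
Resultant F = γ·h_c·A = 13.59666 × 2.58927 × 0.51935 = 18.2839 kN.
I_c = b·h³/36 = 0.799 × 1.3³/36 = 0.0487612 m⁴.
Centre of pressure: y_p = y_c + I_c/(y_c·A) = 4.66667 + 0.0487612/(4.66667 × 0.51935) = 4.66667 + 0.020119 = 4.68679 m along the plane.
Vertically, h_p = y_p·sinθ = 4.68679 × 0.554844 = 2.60044 m.

h_p = 2.600 m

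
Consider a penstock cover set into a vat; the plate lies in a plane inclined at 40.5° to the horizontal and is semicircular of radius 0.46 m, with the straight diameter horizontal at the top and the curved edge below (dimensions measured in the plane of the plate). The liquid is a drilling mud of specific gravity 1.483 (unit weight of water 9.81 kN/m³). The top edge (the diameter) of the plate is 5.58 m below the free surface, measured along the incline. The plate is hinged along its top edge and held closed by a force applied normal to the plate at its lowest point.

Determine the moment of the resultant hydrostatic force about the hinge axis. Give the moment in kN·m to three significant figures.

M ≈ 3.59 kN·m

γ = 1.483 × 9.81 = 14.54823 kN/m³.
Let θ = 40.5° be the plate's angle to the horizontal; measure y along the incline from where the plane meets the free surface. Vertical depth h = y·sinθ with sinθ = 0.649448.
The centroid of a semicircle lies 4r/(3π) = 0.19523 m from the diameter, here below the top edge, so y_c = 5.58 + 0.19523 = 5.77523 m and h_c = 5.77523 × 0.649448 = 3.75071 m.
A = πr²/2 = π × 0.46²/2 = 0.332381 m².
Resultant F = γ·h_c·A = 14.54823 × 3.75071 × 0.332381 = 18.1368 kN.
I_c = (π/8 − 8/(9π))·r⁴ = 0.109757 × 0.46⁴ = 0.00491432 m⁴.
Centre of pressure: y_p = y_c + I_c/(y_c·A) = 5.77523 + 0.00491432/(5.77523 × 0.332381) = 5.77523 + 0.00256011 = 5.77779 m along the plane.
The resultant acts 0.19523 + 0.00256011 = 0.19779 m (along the plate) below the hinge at the top edge, so the moment about the hinge is M = F × 0.19779 = 18.1368 × 0.19779 = 3.58728 kN·m.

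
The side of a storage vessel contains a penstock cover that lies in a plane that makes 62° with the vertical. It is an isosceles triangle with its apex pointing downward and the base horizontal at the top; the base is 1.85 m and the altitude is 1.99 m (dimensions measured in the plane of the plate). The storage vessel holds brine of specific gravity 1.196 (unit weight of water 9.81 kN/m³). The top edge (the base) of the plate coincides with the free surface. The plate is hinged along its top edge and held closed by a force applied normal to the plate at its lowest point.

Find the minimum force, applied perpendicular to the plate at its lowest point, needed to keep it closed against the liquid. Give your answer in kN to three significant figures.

P ≈ 3.36 kN

γ = 1.196 × 9.81 = 11.73276 kN/m³.
The plate makes 62° with the vertical, i.e. θ = 90° − 62° = 28° to the horizontal. Measuring y along the incline from the free-surface line, vertical depth h = y·sinθ with sinθ = 0.469472.
With the apex down, the centroid sits h/3 = 1.99/3 = 0.663333 m below the base (the top edge), so y_c = 0.663333 m and h_c = 0.663333 × 0.469472 = 0.311416 m.
A = ½ × 1.85 × 1.99 = 1.84075 m².
Resultant F = γ·h_c·A = 11.73276 × 0.311416 × 1.84075 = 6.72568 kN.
I_c = b·h³/36 = 1.85 × 1.99³/36 = 0.404975 m⁴.
Centre of pressure: y_p = y_c + I_c/(y_c·A) = 0.663333 + 0.404975/(0.663333 × 1.84075) = 0.663333 + 0.331667 = 0.995 m along the plane.
The resultant acts 0.663333 + 0.331667 = 0.995 m (along the plate) below the hinge at the top edge, so the moment about the hinge is M = F × 0.995 = 6.72568 × 0.995 = 6.69205 kN·m.
A normal force at the bottom, 1.99 m from the hinge, must supply this moment: P = 6.69205/1.99 = 3.36284 kN.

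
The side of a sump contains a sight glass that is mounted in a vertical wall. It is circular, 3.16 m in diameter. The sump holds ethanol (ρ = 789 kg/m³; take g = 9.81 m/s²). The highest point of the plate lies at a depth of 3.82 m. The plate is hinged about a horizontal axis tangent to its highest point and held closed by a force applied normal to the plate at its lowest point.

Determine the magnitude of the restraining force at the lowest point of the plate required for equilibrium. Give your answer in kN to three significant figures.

γ = ρg = 789 × 9.81 / 1000 = 7.74009 kN/m³.
The centroid is at the centre, 1.58 m below the top of the plate, so the centroid depth is h_c = 3.82 + 1.58 = 5.4 m.
A = π(1.58)² = 7.84267 m².
Resultant F = γ·h_c·A = 7.74009 × 5.4 × 7.84267 = 327.796 kN.
I_c = πr⁴/4 = π × 1.58⁴/4 = 4.89461 m⁴.
Centre of pressure: y_p = y_c + I_c/(y_c·A) = 5.4 + 4.89461/(5.4 × 7.84267) = 5.4 + 0.115574 = 5.51557 m along the plane.
The resultant acts 1.58 + 0.115574 = 1.69557 m (along the plate) below the hinge at the top edge, so the moment about the hinge is M = F × 1.69557 = 327.796 × 1.69557 = 555.801 kN·m.
A normal force at the bottom, 3.16 m from the hinge, must supply this moment: P = 555.801/3.16 = 175.886 kN.

P ≈ 176 kN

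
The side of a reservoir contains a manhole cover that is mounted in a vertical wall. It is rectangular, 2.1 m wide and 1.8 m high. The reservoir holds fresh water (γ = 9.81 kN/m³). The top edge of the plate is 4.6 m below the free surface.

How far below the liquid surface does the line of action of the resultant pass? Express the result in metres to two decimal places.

γ = 9.81 kN/m³.
The centroid lies 1.8/2 = 0.9 m below the top edge, so the centroid depth is h_c = 4.6 + 0.9 = 5.5 m.
A = 2.1 × 1.8 = 3.78 m².
Resultant F = γ·h_c·A = 9.81 × 5.5 × 3.78 = 203.95 kN.
I_c = b·h³/12 = 2.1 × 1.8³/12 = 1.0206 m⁴.
Centre of pressure: y_p = y_c + I_c/(y_c·A) = 5.5 + 1.0206/(5.5 × 3.78) = 5.5 + 0.0490909 = 5.54909 m along the plane.

h_p = 5.55 m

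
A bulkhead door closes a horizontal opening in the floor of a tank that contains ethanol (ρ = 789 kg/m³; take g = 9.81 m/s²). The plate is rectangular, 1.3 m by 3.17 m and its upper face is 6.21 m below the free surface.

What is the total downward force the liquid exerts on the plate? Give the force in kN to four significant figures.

γ = ρg = 789 × 9.81 / 1000 = 7.74009 kN/m³.
The plate is horizontal, so pressure is uniform at p = γ·h = 7.74009 × 6.21 = 48.066 kN/m².
A = 1.3 × 3.17 = 4.121 m².
F = p·A = 48.066 × 4.121 = 198.08 kN.

F ≈ 198.1 kN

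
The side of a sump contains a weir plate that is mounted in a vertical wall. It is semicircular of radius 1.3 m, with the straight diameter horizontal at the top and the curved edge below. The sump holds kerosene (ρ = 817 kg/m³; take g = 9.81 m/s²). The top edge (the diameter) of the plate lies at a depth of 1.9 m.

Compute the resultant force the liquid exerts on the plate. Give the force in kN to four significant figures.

F ≈ 52.16 kN

γ = ρg = 817 × 9.81 / 1000 = 8.01477 kN/m³.
The centroid of a semicircle lies 4r/(3π) = 0.551737 m from the diameter, here below the top edge, so the centroid depth is h_c = 1.9 + 0.551737 = 2.45174 m.
A = πr²/2 = π × 1.3²/2 = 2.65465 m².
Resultant F = γ·h_c·A = 8.01477 × 2.45174 × 2.65465 = 52.1642 kN.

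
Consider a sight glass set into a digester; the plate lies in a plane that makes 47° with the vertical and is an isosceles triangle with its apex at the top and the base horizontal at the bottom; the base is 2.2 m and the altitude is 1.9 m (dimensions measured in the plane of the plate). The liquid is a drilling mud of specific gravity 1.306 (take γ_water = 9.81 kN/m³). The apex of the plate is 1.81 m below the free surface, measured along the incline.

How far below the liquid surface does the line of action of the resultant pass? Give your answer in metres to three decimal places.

h_p = 2.143 m

γ = 1.306 × 9.81 = 12.81186 kN/m³.
The plate makes 47° with the vertical, i.e. θ = 90° − 47° = 43° to the horizontal. Measuring y along the incline from the free-surface line, vertical depth h = y·sinθ with sinθ = 0.681998.
With the apex up, the centroid sits 2h/3 = 2 × 1.9/3 = 1.26667 m below the apex, so y_c = 1.81 + 1.26667 = 3.07667 m and h_c = 3.07667 × 0.681998 = 2.09828 m.
A = ½ × 2.2 × 1.9 = 2.09 m².
Resultant F = γ·h_c·A = 12.81186 × 2.09828 × 2.09 = 56.1852 kN.
I_c = b·h³/36 = 2.2 × 1.9³/36 = 0.419161 m⁴.
Centre of pressure: y_p = y_c + I_c/(y_c·A) = 3.07667 + 0.419161/(3.07667 × 2.09) = 3.07667 + 0.0651859 = 3.14186 m along the plane.
Vertically, h_p = y_p·sinθ = 3.14186 × 0.681998 = 2.14274 m.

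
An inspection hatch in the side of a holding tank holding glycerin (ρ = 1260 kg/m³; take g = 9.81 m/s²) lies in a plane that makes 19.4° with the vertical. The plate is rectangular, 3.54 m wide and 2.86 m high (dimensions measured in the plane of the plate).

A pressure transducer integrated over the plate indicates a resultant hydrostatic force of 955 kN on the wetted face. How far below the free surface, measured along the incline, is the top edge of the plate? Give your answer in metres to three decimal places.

γ = ρg = 1260 × 9.81 / 1000 = 12.3606 kN/m³.
A = 3.54 × 2.86 = 10.1244 m².
From F = γ·h_c·A, the centroid depth is h_c = 955/(12.3606 × 10.1244) = 7.63123 m.
The plate makes 19.4° with the vertical, i.e. θ = 90° − 19.4° = 70.6° to the horizontal. Measuring y along the incline from the free-surface line, vertical depth h = y·sinθ with sinθ = 0.943223.
Along the incline, y_c = h_c/sinθ = 7.63123/0.943223 = 8.09059 m.
The centroid lies 2.86/2 = 1.43 m below the top edge, so the top edge sits at y_top = 8.09059 − 1.43 = 6.66059 m along the incline.

y_top ≈ 6.661 m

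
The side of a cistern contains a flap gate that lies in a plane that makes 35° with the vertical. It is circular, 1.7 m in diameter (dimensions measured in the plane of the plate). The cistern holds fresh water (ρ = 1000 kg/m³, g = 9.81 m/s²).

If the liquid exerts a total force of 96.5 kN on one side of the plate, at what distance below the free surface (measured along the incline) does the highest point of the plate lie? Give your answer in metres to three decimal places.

y_top ≈ 4.441 m

γ = ρg = 1000 × 9.81 = 9810 N/m³ = 9.81 kN/m³.
A = π(0.85)² = 2.2698 m².
From F = γ·h_c·A, the centroid depth is h_c = 96.5/(9.81 × 2.2698) = 4.33382 m.
The plate makes 35° with the vertical, i.e. θ = 90° − 35° = 55° to the horizontal. Measuring y along the incline from the free-surface line, vertical depth h = y·sinθ with sinθ = 0.819152.
Along the incline, y_c = h_c/sinθ = 4.33382/0.819152 = 5.29062 m.
The centroid is at the centre, 0.85 m below the top of the plate, so the highest point sits at y_top = 5.29062 − 0.85 = 4.44062 m along the incline.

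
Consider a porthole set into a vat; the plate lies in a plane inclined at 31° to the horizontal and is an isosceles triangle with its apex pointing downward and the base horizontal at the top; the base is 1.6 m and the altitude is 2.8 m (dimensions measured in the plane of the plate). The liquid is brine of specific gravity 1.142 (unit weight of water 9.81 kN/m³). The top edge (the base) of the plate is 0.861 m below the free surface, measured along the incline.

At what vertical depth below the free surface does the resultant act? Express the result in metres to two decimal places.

h_p = 1.05 m

γ = 1.142 × 9.81 = 11.20302 kN/m³.
Let θ = 31° be the plate's angle to the horizontal; measure y along the incline from where the plane meets the free surface. Vertical depth h = y·sinθ with sinθ = 0.515038.
With the apex down, the centroid sits h/3 = 2.8/3 = 0.933333 m below the base (the top edge), so y_c = 0.861 + 0.933333 = 1.79433 m and h_c = 1.79433 × 0.515038 = 0.924148 m.
A = ½ × 1.6 × 2.8 = 2.24 m².
Resultant F = γ·h_c·A = 11.20302 × 0.924148 × 2.24 = 23.1913 kN.
I_c = b·h³/36 = 1.6 × 2.8³/36 = 0.975644 m⁴.
Centre of pressure: y_p = y_c + I_c/(y_c·A) = 1.79433 + 0.975644/(1.79433 × 2.24) = 1.79433 + 0.24274 = 2.03707 m along the plane.
Vertically, h_p = y_p·sinθ = 2.03707 × 0.515038 = 1.04917 m.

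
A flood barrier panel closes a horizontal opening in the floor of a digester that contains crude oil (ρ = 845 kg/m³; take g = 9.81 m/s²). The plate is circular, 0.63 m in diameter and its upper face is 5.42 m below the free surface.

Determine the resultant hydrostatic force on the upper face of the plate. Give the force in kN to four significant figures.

F ≈ 14.01 kN

γ = ρg = 845 × 9.81 / 1000 = 8.28945 kN/m³.
The plate is horizontal, so pressure is uniform at p = γ·h = 8.28945 × 5.42 = 44.9288 kN/m².
A = π(0.315)² = 0.311725 m².
F = p·A = 44.9288 × 0.311725 = 14.0054 kN.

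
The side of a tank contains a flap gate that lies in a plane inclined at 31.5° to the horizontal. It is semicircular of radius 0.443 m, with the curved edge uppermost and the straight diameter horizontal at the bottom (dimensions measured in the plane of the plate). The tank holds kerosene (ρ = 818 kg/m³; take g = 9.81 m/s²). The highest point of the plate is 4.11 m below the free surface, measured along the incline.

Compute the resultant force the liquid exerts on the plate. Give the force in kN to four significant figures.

F ≈ 5.642 kN

γ = ρg = 818 × 9.81 / 1000 = 8.02458 kN/m³.
Let θ = 31.5° be the plate's angle to the horizontal; measure y along the incline from where the plane meets the free surface. Vertical depth h = y·sinθ with sinθ = 0.522499.
The centroid lies 4r/(3π) = 0.188015 m above the diameter, so r − 4r/(3π) = 0.443 − 0.188015 = 0.254985 m below the topmost point, so y_c = 4.11 + 0.254985 = 4.36499 m and h_c = 4.36499 × 0.522499 = 2.2807 m.
A = πr²/2 = π × 0.443²/2 = 0.308267 m².
Resultant F = γ·h_c·A = 8.02458 × 2.2807 × 0.308267 = 5.6418 kN.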